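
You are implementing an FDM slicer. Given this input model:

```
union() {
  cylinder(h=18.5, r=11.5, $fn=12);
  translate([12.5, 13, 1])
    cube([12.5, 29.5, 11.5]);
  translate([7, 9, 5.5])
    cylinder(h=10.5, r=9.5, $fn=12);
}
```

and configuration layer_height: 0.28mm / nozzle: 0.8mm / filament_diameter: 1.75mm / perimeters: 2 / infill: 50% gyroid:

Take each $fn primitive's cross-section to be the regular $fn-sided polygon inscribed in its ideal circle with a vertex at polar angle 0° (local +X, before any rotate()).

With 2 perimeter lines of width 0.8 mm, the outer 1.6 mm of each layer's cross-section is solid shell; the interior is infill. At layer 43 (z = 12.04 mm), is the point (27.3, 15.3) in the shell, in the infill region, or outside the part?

outside

At z = 12.04 mm: the r=11.5 cylinder gives a regular 12-gon of circumradius 11.5 (constant along its height); the 12.5×29.5 cube at (12.5, 13) contributes its full rectangle; the r=9.5 cylinder at (7, 9) gives a regular 12-gon of circumradius 9.5 (constant along its height); Merging all regions: the regions partially overlap (shared area 114.24 mm²), so overlapping operands fuse into one piece — 1 connected region. Overall, the cross-section is a single solid region. The nearest boundary edge runs (25.00, 42.50)→(25.00, 13.00); distance from the point to it = 2.30 mm. The point is not inside any of the regions above, so it lies outside the cross-section (2.30 mm from the nearest boundary).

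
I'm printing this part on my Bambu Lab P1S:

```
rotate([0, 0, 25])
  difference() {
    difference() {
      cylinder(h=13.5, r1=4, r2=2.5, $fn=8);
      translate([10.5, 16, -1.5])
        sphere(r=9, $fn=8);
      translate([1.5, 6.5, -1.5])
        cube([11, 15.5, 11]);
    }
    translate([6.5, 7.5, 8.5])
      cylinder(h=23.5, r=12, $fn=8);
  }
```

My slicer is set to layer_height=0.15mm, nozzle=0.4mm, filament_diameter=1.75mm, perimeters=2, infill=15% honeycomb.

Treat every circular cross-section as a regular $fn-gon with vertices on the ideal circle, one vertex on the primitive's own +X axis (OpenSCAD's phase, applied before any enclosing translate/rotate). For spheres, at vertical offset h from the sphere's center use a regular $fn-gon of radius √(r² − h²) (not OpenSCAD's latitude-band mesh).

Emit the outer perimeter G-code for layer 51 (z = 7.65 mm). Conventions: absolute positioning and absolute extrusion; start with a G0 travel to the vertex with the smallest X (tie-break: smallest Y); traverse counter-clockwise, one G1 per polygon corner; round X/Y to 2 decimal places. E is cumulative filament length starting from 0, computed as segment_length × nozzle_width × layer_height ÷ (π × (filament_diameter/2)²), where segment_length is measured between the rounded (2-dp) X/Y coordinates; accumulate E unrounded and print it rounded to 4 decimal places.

At z = 7.65 mm: the cone (r1=4→r2=2.5) has section circumradius 3.150 here — a regular 8-gon; the sphere at (10.5, 16) is absent (|z−center|=9.150 > r=9); the 11×15.5 cube at (1.5, 6.5) contributes its full rectangle; After the difference (first − rest): starting from the cone, the 11×15.5 cube at (1.5, 6.5) misses the remaining region (no effect) — 1 connected region; the cylinder at (6.5, 7.5) does not reach this height (z outside [8.5, 32]); Taking the first minus the rest: none of the subtracted shapes is present at this height, so the result so far is unchanged — 1 connected region; (whole slice rotated 25° about Z — lengths, areas and connectivity unchanged). The outline is a single polygon with 8 vertices. Extrusion per mm of travel: 0.4 × 0.15 / (π × 0.875²) = 0.024945. Accumulating E over each segment gives final E = 0.4808.

G0 X-2.96 Y1.08 Z7.65
G1 X-2.85 Y-1.33 E0.0602
G1 X-1.08 Y-2.96 E0.1202
G1 X1.33 Y-2.85 E0.1804
G1 X2.96 Y-1.08 E0.2404
G1 X2.85 Y1.33 E0.3006
G1 X1.08 Y2.96 E0.3606
G1 X-1.33 Y2.85 E0.4208
G1 X-2.96 Y1.08 E0.4808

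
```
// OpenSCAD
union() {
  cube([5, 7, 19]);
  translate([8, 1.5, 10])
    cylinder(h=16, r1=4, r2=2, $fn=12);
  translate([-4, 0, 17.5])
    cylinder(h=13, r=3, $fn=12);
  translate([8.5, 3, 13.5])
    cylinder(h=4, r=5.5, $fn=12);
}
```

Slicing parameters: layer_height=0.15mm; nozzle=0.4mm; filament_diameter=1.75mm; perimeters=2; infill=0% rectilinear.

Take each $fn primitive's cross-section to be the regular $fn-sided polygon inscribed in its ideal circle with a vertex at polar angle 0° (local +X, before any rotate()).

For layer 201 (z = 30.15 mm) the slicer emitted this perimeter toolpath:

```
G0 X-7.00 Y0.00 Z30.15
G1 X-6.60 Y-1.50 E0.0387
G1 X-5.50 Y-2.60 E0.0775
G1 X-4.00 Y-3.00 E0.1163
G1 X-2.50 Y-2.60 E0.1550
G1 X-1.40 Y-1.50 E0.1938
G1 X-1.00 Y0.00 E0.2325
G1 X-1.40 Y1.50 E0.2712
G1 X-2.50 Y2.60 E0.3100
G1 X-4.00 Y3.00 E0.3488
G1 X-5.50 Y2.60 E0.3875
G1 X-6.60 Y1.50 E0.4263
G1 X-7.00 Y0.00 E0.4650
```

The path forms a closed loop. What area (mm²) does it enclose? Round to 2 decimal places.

27.02 mm²

Apply the shoelace formula to the sequence of (X, Y) vertices; enclosed area = 27.02 mm².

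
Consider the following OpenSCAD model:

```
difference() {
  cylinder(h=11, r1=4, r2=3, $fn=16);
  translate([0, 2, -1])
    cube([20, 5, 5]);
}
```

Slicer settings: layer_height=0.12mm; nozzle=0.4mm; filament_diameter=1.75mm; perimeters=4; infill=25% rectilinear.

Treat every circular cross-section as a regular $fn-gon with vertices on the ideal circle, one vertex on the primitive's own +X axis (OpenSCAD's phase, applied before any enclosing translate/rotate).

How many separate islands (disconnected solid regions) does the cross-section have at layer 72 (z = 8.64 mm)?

1

At z = 8.64 mm: the cone: at t=0.785 of its height the radius interpolates to r₁+(r₂−r₁)t = 3.215, giving a regular 16-gon of that circumradius; the cube at (0, 2) is absent (z outside [-1, 4]); Taking the first minus the rest: none of the subtracted shapes is present at this height, so the cone is unchanged — 1 connected region. Overall, the cross-section is a single solid region. Island count = 1.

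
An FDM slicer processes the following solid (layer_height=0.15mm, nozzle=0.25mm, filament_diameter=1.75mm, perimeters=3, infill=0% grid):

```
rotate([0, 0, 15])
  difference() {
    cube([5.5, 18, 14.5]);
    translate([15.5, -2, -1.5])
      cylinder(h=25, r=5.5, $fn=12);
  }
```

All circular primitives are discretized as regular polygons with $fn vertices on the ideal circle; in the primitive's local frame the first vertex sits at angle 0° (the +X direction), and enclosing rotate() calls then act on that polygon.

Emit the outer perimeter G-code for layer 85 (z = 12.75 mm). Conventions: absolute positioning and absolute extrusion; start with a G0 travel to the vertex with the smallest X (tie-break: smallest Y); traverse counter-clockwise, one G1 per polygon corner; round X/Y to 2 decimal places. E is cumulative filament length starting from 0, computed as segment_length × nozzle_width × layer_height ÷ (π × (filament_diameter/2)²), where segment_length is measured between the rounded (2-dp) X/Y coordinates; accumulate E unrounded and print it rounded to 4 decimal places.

At z = 12.75 mm: the cube (footprint 5.5×18) is included at this height; the r=5.5 cylinder at (15.5, -2) gives a regular 12-gon of circumradius 5.5 (constant along its height); Taking the first minus the rest: starting from the 5.5×18 cube, the r=5.5 cylinder at (15.5, -2) misses the remaining region (no effect) — 1 connected region; (whole slice rotated 15° about Z — lengths, areas and connectivity unchanged). The outline is a single polygon with 4 vertices. Extrusion per mm of travel: 0.25 × 0.15 / (π × 0.875²) = 0.015591. Accumulating E over each segment gives final E = 0.7328.

G0 X-4.66 Y17.39 Z12.75
G1 X0.00 Y0.00 E0.2807
G1 X5.31 Y1.42 E0.3664
G1 X0.65 Y18.81 E0.6471
G1 X-4.66 Y17.39 E0.7328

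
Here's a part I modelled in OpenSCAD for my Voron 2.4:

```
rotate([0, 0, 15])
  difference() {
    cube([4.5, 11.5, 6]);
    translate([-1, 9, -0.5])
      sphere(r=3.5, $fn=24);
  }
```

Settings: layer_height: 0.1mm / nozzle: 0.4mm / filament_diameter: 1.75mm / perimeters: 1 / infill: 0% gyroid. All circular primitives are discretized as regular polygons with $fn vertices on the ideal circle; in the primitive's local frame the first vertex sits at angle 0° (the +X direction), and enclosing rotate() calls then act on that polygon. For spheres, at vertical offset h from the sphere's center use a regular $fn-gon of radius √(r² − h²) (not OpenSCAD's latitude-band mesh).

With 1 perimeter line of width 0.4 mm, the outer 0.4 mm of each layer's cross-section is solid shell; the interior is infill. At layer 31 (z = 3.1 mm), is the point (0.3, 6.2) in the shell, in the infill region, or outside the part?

At z = 3.1 mm: the cube is present — its section is the full 4.5×11.5 rectangle; the sphere at (-1, 9) is absent (|z−center|=3.600 > r=3.5); After the difference (first − rest): none of the subtracted shapes is present at this height, so the 4.5×11.5 cube is unchanged — 1 connected region; (rotated 15° about Z; rotation is an isometry so areas/perimeters/island counts are preserved). Overall, the cross-section is a single solid region. Undo the 15° rotation: the query point maps to (1.894, 5.911) in the un-rotated model frame. The nearest boundary edge runs (0.00, 11.50)→(0.00, 0.00); distance from the point to it = 1.89 mm. The point is inside the cross-section and 1.89 mm from the nearest boundary — more than the 0.4 mm shell width (1 × 0.4), so it's in the infill interior.

infill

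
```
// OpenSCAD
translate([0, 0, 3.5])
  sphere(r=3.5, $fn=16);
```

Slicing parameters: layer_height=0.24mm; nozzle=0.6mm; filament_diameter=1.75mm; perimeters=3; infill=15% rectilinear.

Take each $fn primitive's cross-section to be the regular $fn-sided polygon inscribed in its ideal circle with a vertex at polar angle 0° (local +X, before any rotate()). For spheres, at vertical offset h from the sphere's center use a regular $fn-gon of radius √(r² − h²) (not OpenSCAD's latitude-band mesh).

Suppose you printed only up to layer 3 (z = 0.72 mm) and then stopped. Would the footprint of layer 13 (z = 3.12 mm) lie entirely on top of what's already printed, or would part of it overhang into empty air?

Compare the two slices. At z = 0.72: the r=3.5 sphere contributes a regular 16-gon of circumradius √(3.5²−2.78²) = 2.126 (area = (16/2)·2.126²·sin(360°/16) = 13.84 mm²). At z = 3.12: the sphere: section is a regular 16-gon, circumradius = √(r²−h²) = √(3.5²−0.38²) = 3.479 (area = (16/2)·3.479²·sin(360°/16) = 37.06 mm²). Checking containment: at z = 3.12 the cross-section extends beyond the z = 0.72 cross-section by about 23.22 mm².

part overhangs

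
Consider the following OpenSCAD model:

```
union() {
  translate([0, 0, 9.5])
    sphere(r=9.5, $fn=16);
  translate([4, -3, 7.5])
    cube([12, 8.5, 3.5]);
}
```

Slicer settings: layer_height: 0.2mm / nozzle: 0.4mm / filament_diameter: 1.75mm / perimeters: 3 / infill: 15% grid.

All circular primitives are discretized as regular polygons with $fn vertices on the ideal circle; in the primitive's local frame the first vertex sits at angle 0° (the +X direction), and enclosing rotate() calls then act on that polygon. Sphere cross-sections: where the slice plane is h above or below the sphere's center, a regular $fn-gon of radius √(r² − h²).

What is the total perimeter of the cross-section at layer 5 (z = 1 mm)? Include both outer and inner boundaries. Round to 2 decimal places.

26.49 mm

At z = 1 mm: the r=9.5 sphere slices to a regular 16-gon of circumradius 4.243 (√(r²−h²) with h=8.5 from center) (perimeter = 2·16·4.243·sin(180°/16) = 26.49 mm); the cube at (4, -3) is not intersected at this z (z outside [7.5, 11]); Merging all regions: only the r=9.5 sphere is present, so the union is just that shape — boundary = 26.49 mm. Overall, the cross-section is a single solid region. Total boundary length (outer) = 26.49 mm.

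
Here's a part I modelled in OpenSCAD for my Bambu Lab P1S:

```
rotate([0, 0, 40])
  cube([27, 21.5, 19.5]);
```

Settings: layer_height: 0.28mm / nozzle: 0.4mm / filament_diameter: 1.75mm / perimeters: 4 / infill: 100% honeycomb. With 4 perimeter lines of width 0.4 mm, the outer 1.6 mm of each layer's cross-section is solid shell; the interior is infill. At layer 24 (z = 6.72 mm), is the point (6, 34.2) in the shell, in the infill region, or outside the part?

outside

At z = 6.72 mm: the cube is present — its section is the full 27×21.5 rectangle; (rotated 40° about Z; rotation is an isometry so areas/perimeters/island counts are preserved). Overall, the cross-section is a single solid region. Undo the 40° rotation: the query point maps to (26.580, 22.342) in the un-rotated model frame. The nearest boundary edge runs (27.00, 21.50)→(0.00, 21.50); distance from the point to it = 0.84 mm. The point is not inside any of the regions above, so it lies outside the cross-section (0.84 mm from the nearest boundary).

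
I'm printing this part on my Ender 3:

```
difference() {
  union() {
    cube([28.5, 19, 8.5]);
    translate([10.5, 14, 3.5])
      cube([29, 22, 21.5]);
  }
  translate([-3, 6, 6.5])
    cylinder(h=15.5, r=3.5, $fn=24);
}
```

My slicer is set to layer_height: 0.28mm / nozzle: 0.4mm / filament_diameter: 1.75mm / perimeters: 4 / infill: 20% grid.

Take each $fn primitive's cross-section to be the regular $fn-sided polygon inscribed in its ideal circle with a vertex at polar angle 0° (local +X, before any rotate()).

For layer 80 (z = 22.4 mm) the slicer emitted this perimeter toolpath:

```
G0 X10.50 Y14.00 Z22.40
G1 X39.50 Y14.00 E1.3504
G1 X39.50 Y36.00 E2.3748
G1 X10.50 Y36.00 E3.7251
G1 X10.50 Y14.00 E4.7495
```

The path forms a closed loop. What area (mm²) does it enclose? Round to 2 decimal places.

Apply the shoelace formula to the sequence of (X, Y) vertices; enclosed area = 638.00 mm².

638.00 mm²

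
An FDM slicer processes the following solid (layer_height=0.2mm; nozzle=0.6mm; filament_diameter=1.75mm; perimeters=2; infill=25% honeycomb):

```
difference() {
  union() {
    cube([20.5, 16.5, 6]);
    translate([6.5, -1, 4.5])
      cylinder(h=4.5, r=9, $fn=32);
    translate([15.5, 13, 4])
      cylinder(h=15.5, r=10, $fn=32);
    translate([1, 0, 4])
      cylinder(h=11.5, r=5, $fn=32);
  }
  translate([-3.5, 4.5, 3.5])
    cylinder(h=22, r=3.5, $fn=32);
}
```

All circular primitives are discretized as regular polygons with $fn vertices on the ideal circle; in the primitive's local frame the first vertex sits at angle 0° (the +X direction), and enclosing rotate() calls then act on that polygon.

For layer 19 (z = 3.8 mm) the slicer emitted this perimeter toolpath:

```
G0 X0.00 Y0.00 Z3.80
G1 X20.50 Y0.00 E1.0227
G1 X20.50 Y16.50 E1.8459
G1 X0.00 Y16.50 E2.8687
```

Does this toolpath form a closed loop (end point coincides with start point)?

no

Start point (G0): (0.00, 0.00). End point (last G1): the path does not return to the start — open.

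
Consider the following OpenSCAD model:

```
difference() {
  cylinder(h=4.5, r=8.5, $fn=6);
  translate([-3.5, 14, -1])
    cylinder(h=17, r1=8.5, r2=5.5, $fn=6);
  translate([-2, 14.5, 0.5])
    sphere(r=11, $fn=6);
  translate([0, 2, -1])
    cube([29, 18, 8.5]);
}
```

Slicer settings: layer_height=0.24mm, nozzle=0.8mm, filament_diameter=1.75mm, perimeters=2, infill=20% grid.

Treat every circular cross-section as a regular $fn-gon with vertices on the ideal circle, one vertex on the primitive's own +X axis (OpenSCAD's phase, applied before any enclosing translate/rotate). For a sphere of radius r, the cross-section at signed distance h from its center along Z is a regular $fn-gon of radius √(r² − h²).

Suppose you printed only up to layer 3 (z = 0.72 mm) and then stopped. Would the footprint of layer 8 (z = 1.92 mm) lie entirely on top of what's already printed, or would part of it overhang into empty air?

entirely on top

Compare the two slices. At z = 0.72: the cylinder: section is a regular 6-gon, circumradius r=8.5 (area = (6/2)·8.500²·sin(360°/6) = 187.71 mm²); the cone at (-3.5, 14) (r1=8.5→r2=5.5) has section circumradius 8.196 here — a regular 6-gon (area = (6/2)·8.196²·sin(360°/6) = 174.54 mm²); the sphere at (-2, 14.5): section is a regular 6-gon, circumradius = √(r²−h²) = √(11²−0.22²) = 10.998 (area = (6/2)·10.998²·sin(360°/6) = 314.24 mm²); the cube at (0, 2) is present — its section is the full 29×18 rectangle (area 522.00 mm²); After the difference (first − rest): starting from the r=8.5 cylinder (187.71 mm²), the cone at (-3.5, 14) partially overlaps it — only the 2.35 mm² overlap (of its 174.54 mm²) is removed, clipping the outline; the r=11 sphere at (-2, 14.5) partially overlaps it — only the 19.25 mm² overlap (of its 314.24 mm²) is removed, clipping the outline; the 29×18 cube at (0, 2) partially overlaps it — only the 21.26 mm² overlap (of its 522.00 mm²) is removed, clipping the outline — area = 144.85 mm². At z = 1.92: the r=8.5 cylinder gives a regular 6-gon of circumradius 8.5 (constant along its height) (area = (6/2)·8.500²·sin(360°/6) = 187.71 mm²); the cone at (-3.5, 14): at t=0.172 of its height the radius interpolates to r₁+(r₂−r₁)t = 7.985, giving a regular 6-gon of that circumradius (area = (6/2)·7.985²·sin(360°/6) = 165.64 mm²); the r=11 sphere at (-2, 14.5) contributes a regular 6-gon of circumradius √(11²−1.42²) = 10.908 (area = (6/2)·10.908²·sin(360°/6) = 309.13 mm²); the cube at (0, 2) (footprint 29×18) is included at this height (area 522.00 mm²); Taking the first minus the rest: starting from the r=8.5 cylinder (187.71 mm²), the cone at (-3.5, 14) partially overlaps it — only the 1.35 mm² overlap (of its 165.64 mm²) is removed, clipping the outline; the r=11 sphere at (-2, 14.5) partially overlaps it — only the 19.38 mm² overlap (of its 309.13 mm²) is removed, clipping the outline; the 29×18 cube at (0, 2) partially overlaps it — only the 21.70 mm² overlap (of its 522.00 mm²) is removed, clipping the outline — area = 145.28 mm². Checking containment: the cross-section at z = 1.92 is a subset of the cross-section at z = 0.72.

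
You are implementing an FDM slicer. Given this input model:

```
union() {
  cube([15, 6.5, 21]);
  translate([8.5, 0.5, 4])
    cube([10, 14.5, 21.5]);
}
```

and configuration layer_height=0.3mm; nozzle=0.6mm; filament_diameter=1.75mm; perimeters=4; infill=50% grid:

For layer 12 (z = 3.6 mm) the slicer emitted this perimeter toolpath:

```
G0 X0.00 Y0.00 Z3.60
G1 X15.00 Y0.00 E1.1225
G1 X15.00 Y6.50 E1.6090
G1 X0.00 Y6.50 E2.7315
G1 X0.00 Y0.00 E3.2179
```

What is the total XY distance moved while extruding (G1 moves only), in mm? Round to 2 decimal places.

Sum the Euclidean lengths of each G1 segment: total = 43.00 mm.

43.00 mm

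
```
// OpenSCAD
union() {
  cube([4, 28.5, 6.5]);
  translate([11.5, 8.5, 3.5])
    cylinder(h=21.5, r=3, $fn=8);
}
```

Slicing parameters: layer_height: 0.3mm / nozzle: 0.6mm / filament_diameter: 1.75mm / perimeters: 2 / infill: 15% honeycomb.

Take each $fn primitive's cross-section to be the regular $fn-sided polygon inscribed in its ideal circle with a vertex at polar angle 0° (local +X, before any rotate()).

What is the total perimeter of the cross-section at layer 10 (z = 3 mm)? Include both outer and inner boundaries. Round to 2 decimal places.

At z = 3 mm: the cube is present — its section is the full 4×28.5 rectangle (perimeter 65.00 mm); the cylinder at (11.5, 8.5) is not intersected at this z (z outside [3.5, 25]); Merging all regions: only the 4×28.5 cube is present, so the union is just that shape — boundary = 65.00 mm. Overall, the cross-section is a single solid region. Total boundary length (outer) = 65.00 mm.

65.00 mm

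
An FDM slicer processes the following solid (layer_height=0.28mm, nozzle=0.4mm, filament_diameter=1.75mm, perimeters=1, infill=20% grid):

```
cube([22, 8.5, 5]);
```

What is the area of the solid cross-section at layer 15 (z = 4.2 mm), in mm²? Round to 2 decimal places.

187.00 mm²

At z = 4.2 mm: the cube is present — its section is the full 22×8.5 rectangle (area 187.00 mm²). Overall, the cross-section is a single solid region. Net area = 187.00 mm².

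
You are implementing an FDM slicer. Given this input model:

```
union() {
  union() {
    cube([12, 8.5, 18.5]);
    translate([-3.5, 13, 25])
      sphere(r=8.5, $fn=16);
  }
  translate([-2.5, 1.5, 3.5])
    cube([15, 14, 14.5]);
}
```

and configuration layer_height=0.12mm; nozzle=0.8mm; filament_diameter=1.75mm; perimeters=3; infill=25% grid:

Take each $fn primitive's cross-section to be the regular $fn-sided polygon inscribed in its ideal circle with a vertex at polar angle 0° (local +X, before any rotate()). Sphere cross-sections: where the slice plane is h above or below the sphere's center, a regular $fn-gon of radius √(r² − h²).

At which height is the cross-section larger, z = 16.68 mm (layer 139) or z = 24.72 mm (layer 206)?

Layer 139 (z = 16.68): the cube is present — its section is the full 12×8.5 rectangle (area 102.00 mm²); the r=8.5 sphere at (-3.5, 13) contributes a regular 16-gon of circumradius √(8.5²−8.32²) = 1.740 (area = (16/2)·1.740²·sin(360°/16) = 9.27 mm²); Merging all regions: the 2 present regions are separate (no shared area or edge), so areas and boundary lengths simply add and each stays a separate island — area = 111.27 mm²; the cube at (-2.5, 1.5) (footprint 15×14) is included at this height (area 210.00 mm²); Taking the union: the regions partially overlap — summed areas 321.27 mm² minus the doubly-counted overlap 85.41 mm² gives 235.86 mm² — area = 235.86 mm². So its area = 235.86 mm². Layer 206 (z = 24.72): the cube is absent (z outside [0, 18.5]); the r=8.5 sphere at (-3.5, 13) contributes a regular 16-gon of circumradius √(8.5²−0.28²) = 8.495 (area = (16/2)·8.495²·sin(360°/16) = 220.95 mm²); Merging all regions: only the r=8.5 sphere at (-3.5, 13) is present, so the union is just that shape — area = 220.95 mm²; the cube at (-2.5, 1.5) is absent (z outside [3.5, 18]); Taking the union: only that combined region is present, so the union is just that shape — area = 220.95 mm². So its area = 220.95 mm². Layer 139 is larger (235.86 vs 220.95 mm²).

layer 139 (z = 16.68 mm)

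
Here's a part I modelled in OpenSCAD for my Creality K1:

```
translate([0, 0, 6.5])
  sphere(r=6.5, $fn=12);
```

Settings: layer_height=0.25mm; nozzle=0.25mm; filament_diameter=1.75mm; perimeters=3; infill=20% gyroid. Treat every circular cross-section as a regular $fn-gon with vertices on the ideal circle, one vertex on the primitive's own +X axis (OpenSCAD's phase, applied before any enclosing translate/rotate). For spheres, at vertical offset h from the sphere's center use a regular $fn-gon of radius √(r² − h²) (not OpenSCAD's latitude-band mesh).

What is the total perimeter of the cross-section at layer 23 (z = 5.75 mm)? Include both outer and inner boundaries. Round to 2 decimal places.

At z = 5.75 mm: the r=6.5 sphere slices to a regular 12-gon of circumradius 6.457 (√(r²−h²) with h=0.75 from center) (perimeter = 2·12·6.457·sin(180°/12) = 40.11 mm). Overall, the cross-section is a single solid region. Total boundary length (outer) = 40.11 mm.

40.11 mm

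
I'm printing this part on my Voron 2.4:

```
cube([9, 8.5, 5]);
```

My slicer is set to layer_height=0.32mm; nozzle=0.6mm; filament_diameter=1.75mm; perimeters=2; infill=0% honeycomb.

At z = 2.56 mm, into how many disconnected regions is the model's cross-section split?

1

At z = 2.56 mm: the 9×8.5 cube contributes its full rectangle. The result has 1 disconnected region.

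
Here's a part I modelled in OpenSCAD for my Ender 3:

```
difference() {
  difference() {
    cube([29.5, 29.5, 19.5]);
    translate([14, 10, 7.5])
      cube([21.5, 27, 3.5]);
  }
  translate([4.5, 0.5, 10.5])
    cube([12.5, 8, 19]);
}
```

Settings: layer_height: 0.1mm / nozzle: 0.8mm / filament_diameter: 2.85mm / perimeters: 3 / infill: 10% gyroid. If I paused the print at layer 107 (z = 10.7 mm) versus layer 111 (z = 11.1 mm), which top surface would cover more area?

Layer 107 (z = 10.7): the cube is present — its section is the full 29.5×29.5 rectangle (area 870.25 mm²); the 21.5×27 cube at (14, 10) contributes its full rectangle (area 580.50 mm²); Subtracting the remaining from the first: starting from the 29.5×29.5 cube (870.25 mm²), the 21.5×27 cube at (14, 10) partially overlaps it — only the 302.25 mm² overlap (of its 580.50 mm²) is removed, clipping the outline — area = 568.00 mm²; the cube at (4.5, 0.5) (footprint 12.5×8) is included at this height (area 100.00 mm²); Taking the first minus the rest: starting from that combined region (568.00 mm²), the 12.5×8 cube at (4.5, 0.5) lies wholly inside it (removes its full 100.00 mm² and its 41.00 mm outline becomes a hole wall) — area = 468.00 mm². So its area = 468.00 mm². Layer 111 (z = 11.1): the 29.5×29.5 cube contributes its full rectangle (area 870.25 mm²); the cube at (14, 10) is absent (z outside [7.5, 11]); Taking the first minus the rest: none of the subtracted shapes is present at this height, so the 29.5×29.5 cube is unchanged — area = 870.25 mm²; the 12.5×8 cube at (4.5, 0.5) contributes its full rectangle (area 100.00 mm²); After the difference (first − rest): starting from that combined region (870.25 mm²), the 12.5×8 cube at (4.5, 0.5) lies wholly inside it (removes its full 100.00 mm² and its 41.00 mm outline becomes a hole wall) — area = 770.25 mm². So its area = 770.25 mm². Layer 111 is larger (770.25 vs 468.00 mm²).

layer 111 (z = 11.1 mm)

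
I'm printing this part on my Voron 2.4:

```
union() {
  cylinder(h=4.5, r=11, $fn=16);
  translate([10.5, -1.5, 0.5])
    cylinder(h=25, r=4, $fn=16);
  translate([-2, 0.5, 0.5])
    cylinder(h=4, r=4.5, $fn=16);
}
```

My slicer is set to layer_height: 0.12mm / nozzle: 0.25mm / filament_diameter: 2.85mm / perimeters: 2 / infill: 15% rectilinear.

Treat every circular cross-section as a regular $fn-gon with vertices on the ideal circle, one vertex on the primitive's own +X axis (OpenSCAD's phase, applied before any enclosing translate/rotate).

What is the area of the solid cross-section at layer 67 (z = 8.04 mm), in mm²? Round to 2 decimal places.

At z = 8.04 mm: the cylinder is absent (z outside [0, 4.5]); the r=4 cylinder at (10.5, -1.5) gives a regular 16-gon of circumradius 4 (constant along its height) (area = (16/2)·4.000²·sin(360°/16) = 48.98 mm²); the cylinder at (-2, 0.5) is not intersected at this z (z outside [0.5, 4.5]); Combining (union): only the r=4 cylinder at (10.5, -1.5) is present, so the union is just that shape — area = 48.98 mm². Overall, the cross-section is a single solid region. Net area = 48.98 mm².

48.98 mm²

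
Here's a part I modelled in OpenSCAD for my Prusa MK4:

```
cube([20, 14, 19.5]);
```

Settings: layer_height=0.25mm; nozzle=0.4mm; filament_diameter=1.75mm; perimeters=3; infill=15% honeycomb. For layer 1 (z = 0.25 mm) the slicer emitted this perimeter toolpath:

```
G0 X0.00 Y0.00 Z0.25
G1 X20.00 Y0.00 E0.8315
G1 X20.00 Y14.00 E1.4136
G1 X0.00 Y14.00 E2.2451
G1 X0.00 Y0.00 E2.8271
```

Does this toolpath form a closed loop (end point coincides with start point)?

yes

Start point (G0): (0.00, 0.00). End point (last G1): the path returns to the start — closed.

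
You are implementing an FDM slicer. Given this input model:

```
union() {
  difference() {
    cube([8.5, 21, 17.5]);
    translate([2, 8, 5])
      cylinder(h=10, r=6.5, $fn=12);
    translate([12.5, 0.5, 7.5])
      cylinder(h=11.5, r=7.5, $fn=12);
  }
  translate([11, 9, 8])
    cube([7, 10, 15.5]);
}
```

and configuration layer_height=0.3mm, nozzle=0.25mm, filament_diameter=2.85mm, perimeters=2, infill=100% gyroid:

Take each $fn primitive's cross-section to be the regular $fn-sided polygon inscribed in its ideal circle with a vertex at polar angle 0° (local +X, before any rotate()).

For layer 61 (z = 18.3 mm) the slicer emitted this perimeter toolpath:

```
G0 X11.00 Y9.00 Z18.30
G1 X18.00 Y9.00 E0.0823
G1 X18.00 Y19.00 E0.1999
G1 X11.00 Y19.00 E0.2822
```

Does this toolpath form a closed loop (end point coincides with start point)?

no

Start point (G0): (11.00, 9.00). End point (last G1): the path does not return to the start — open.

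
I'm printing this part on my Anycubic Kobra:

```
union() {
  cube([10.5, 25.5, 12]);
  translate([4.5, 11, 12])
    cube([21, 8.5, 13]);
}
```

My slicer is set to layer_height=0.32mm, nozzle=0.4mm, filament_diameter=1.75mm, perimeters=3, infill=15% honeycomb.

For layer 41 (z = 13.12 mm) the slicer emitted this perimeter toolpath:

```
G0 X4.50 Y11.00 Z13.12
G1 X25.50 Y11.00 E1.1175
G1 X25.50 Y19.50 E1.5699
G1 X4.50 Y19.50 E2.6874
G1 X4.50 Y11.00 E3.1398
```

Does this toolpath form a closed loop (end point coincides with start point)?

yes

Start point (G0): (4.50, 11.00). End point (last G1): the path returns to the start — closed.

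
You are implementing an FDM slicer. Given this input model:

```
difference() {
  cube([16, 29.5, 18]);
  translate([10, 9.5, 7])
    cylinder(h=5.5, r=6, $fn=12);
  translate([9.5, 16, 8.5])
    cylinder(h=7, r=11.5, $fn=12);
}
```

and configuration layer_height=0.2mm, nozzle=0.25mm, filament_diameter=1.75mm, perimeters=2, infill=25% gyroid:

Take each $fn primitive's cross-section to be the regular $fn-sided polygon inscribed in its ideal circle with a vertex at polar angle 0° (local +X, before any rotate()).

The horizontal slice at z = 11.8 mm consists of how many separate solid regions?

2

At z = 11.8 mm: the cube (footprint 16×29.5) is included at this height; the r=6 cylinder at (10, 9.5) gives a regular 12-gon of circumradius 6 (constant along its height); the r=11.5 cylinder at (9.5, 16) contributes a regular 12-gon of circumradius 11.5; After the difference (first − rest): starting from the 16×29.5 cube, the r=6 cylinder at (10, 9.5) lies inside it touching the edge (removes its full 108.00 mm²); the r=11.5 cylinder at (9.5, 16) partially overlaps it — only the 221.25 mm² overlap (of its 396.75 mm²) is removed, clipping the outline — 2 connected regions. The result has 2 disconnected regions.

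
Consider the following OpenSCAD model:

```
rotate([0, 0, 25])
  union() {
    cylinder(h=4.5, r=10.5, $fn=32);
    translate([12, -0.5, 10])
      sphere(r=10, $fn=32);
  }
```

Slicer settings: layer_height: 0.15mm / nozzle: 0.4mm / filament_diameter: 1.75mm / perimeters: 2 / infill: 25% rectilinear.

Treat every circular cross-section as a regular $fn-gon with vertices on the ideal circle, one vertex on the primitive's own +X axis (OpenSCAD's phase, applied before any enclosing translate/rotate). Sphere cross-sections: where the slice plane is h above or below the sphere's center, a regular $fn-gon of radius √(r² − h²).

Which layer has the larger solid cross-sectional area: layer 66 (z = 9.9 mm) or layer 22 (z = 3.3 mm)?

Layer 66 (z = 9.9): the cylinder does not reach this height (z outside [0, 4.5]); the sphere at (12, -0.5): section is a regular 32-gon, circumradius = √(r²−h²) = √(10²−0.1²) = 9.999 (area = (32/2)·9.999²·sin(360°/32) = 312.11 mm²); Merging all regions: only the r=10 sphere at (12, -0.5) is present, so the union is just that shape — area = 312.11 mm²; (whole slice rotated 25° about Z — lengths, areas and connectivity unchanged). So its area = 312.11 mm². Layer 22 (z = 3.3): the r=10.5 cylinder gives a regular 32-gon of circumradius 10.5 (constant along its height) (area = (32/2)·10.500²·sin(360°/32) = 344.14 mm²); the r=10 sphere at (12, -0.5) contributes a regular 32-gon of circumradius √(10²−6.7²) = 7.424 (area = (32/2)·7.424²·sin(360°/32) = 172.02 mm²); Merging all regions: the regions partially overlap — summed areas 516.16 mm² minus the doubly-counted overlap 52.34 mm² gives 463.83 mm² — area = 463.83 mm²; (whole slice rotated 25° about Z — lengths, areas and connectivity unchanged). So its area = 463.83 mm². Layer 22 is larger (463.83 vs 312.11 mm²).

layer 22 (z = 3.3 mm)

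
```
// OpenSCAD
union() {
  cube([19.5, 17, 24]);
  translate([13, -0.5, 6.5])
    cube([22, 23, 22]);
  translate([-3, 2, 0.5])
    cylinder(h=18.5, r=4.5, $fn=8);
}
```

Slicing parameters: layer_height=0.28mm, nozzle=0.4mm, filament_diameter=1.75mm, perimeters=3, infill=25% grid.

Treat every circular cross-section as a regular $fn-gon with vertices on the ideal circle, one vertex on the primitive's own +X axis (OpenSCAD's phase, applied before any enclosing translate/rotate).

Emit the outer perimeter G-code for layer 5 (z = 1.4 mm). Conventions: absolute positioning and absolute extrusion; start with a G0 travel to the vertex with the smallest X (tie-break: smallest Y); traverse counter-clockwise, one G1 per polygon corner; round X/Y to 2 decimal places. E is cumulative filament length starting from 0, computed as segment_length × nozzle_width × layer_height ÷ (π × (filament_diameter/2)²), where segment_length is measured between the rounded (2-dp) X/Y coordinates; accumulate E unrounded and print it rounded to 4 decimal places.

At z = 1.4 mm: the cube (footprint 19.5×17) is included at this height; the cube at (13, -0.5) is not intersected at this z (z outside [6.5, 28.5]); the cylinder at (-3, 2): section is a regular 8-gon, circumradius r=4.5; Combining (union): the regions partially overlap (shared area 4.85 mm²), so overlapping operands fuse into one piece — 1 connected region. The outline is a single polygon with 11 vertices. Extrusion per mm of travel: 0.4 × 0.28 / (π × 0.875²) = 0.046564. Accumulating E over each segment gives final E = 4.1353.

G0 X-7.50 Y2.00 Z1.40
G1 X-6.18 Y-1.18 E0.1603
G1 X-3.00 Y-2.50 E0.3206
G1 X0.18 Y-1.18 E0.4810
G1 X0.67 Y0.00 E0.5405
G1 X19.50 Y0.00 E1.4173
G1 X19.50 Y17.00 E2.2089
G1 X0.00 Y17.00 E3.1169
G1 X0.00 Y5.26 E3.6635
G1 X-3.00 Y6.50 E3.8147
G1 X-6.18 Y5.18 E3.9750
G1 X-7.50 Y2.00 E4.1353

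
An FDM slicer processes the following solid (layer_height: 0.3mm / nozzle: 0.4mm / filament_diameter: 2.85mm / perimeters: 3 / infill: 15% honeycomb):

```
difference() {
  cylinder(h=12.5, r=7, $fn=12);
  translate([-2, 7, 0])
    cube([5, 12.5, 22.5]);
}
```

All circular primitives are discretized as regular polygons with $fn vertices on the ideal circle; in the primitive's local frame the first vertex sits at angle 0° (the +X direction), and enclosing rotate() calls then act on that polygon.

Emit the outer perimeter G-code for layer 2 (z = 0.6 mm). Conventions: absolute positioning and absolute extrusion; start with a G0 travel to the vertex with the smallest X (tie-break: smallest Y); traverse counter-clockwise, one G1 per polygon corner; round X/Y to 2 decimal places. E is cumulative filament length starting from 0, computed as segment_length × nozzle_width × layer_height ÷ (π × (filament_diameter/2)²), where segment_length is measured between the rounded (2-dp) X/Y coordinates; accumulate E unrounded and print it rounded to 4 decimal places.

G0 X-7.00 Y0.00 Z0.60
G1 X-6.06 Y-3.50 E0.0682
G1 X-3.50 Y-6.06 E0.1363
G1 X0.00 Y-7.00 E0.2044
G1 X3.50 Y-6.06 E0.2726
G1 X6.06 Y-3.50 E0.3407
G1 X7.00 Y0.00 E0.4089
G1 X6.06 Y3.50 E0.4771
G1 X3.50 Y6.06 E0.5452
G1 X0.00 Y7.00 E0.6133
G1 X-3.50 Y6.06 E0.6815
G1 X-6.06 Y3.50 E0.7496
G1 X-7.00 Y0.00 E0.8178

At z = 0.6 mm: the cylinder: section is a regular 12-gon, circumradius r=7; the cube at (-2, 7) is present — its section is the full 5×12.5 rectangle; Taking the first minus the rest: starting from the r=7 cylinder, the 5×12.5 cube at (-2, 7) misses the remaining region (no effect) — 1 connected region. The outline is a single polygon with 12 vertices. Extrusion per mm of travel: 0.4 × 0.3 / (π × 1.425²) = 0.018811. Accumulating E over each segment gives final E = 0.8178.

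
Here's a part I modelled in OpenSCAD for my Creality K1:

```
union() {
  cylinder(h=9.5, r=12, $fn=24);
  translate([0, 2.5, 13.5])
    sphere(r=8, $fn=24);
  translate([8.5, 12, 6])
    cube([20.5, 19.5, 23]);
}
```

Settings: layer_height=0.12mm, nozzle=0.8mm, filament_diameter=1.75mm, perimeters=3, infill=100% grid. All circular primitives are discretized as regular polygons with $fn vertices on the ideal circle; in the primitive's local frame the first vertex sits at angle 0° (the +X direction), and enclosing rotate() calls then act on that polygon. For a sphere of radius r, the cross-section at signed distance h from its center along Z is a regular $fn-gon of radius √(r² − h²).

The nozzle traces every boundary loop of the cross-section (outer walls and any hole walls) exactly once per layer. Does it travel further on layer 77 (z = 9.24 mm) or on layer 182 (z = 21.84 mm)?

Layer 77 (z = 9.24): the r=12 cylinder contributes a regular 24-gon of circumradius 12 (perimeter = 2·24·12.000·sin(180°/24) = 75.18 mm); the r=8 sphere at (0, 2.5) slices to a regular 24-gon of circumradius 6.771 (√(r²−h²) with h=4.26 from center) (perimeter = 2·24·6.771·sin(180°/24) = 42.42 mm); the 20.5×19.5 cube at (8.5, 12) contributes its full rectangle (perimeter 80.00 mm); Merging all regions: the regions partially overlap (shared area 142.41 mm²), so the edge portions inside another operand are dropped and the merged outline is re-measured after clipping — boundary = 155.18 mm. So its perimeter = 155.18 mm. Layer 182 (z = 21.84): the cylinder does not reach this height (z outside [0, 9.5]); the sphere at (0, 2.5) is not intersected at this z (|z−center|=8.340 > r=8); the 20.5×19.5 cube at (8.5, 12) contributes its full rectangle (perimeter 80.00 mm); Merging all regions: only the 20.5×19.5 cube at (8.5, 12) is present, so the union is just that shape — boundary = 80.00 mm. So its perimeter = 80.00 mm. Layer 77 is larger (155.18 vs 80.00 mm).

layer 77 (z = 9.24 mm)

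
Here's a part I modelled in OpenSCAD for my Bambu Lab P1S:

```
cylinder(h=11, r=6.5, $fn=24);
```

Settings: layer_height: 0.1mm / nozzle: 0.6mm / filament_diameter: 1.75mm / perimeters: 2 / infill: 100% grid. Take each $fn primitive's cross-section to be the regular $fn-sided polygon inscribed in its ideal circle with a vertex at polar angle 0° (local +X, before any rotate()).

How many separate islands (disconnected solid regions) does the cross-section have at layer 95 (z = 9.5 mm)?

1

At z = 9.5 mm: the r=6.5 cylinder contributes a regular 24-gon of circumradius 6.5. Overall, the cross-section is a single solid region. Island count = 1.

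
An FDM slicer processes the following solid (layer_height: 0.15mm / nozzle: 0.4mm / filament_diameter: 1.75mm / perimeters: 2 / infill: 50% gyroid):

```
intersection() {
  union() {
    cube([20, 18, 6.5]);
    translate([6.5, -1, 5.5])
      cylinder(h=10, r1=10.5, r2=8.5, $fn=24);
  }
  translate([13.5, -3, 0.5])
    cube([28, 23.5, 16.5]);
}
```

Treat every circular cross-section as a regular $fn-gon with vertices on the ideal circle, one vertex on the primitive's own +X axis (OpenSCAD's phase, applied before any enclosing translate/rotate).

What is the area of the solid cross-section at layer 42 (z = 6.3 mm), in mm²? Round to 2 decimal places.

126.69 mm²

At z = 6.3 mm: the cube is present — its section is the full 20×18 rectangle (area 360.00 mm²); the cone at (6.5, -1) contributes a regular 24-gon of circumradius 10.340 (interpolated between r1=10.5 and r2=8.5 at t=0.080) (area = (24/2)·10.340²·sin(360°/24) = 332.06 mm²); Combining (union): the regions partially overlap — summed areas 692.06 mm² minus the doubly-counted overlap 128.29 mm² gives 563.77 mm² — area = 563.77 mm²; the cube at (13.5, -3) is present — its section is the full 28×23.5 rectangle (area 658.00 mm²); Taking the intersection: the 28×23.5 cube at (13.5, -3) partially overlaps the result so far; clipping to the common part keeps 126.69 mm² — area = 126.69 mm². Overall, the cross-section is a single solid region. Net area = 126.69 mm².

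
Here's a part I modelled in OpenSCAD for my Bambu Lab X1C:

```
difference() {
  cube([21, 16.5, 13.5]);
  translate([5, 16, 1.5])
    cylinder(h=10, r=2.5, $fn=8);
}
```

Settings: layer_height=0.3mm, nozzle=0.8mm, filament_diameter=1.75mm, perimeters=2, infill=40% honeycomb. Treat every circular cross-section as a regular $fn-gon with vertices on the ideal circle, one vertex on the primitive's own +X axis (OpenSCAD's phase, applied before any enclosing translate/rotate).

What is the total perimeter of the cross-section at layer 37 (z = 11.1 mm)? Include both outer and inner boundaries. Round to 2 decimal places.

79.15 mm

At z = 11.1 mm: the cube (footprint 21×16.5) is included at this height (perimeter 75.00 mm); the r=2.5 cylinder at (5, 16) gives a regular 8-gon of circumradius 2.5 (constant along its height) (perimeter = 2·8·2.500·sin(180°/8) = 15.31 mm); After the difference (first − rest): starting from the 21×16.5 cube, the r=2.5 cylinder at (5, 16) partially overlaps it — only the 11.24 mm² overlap (of its 17.68 mm²) is removed, clipping the outline — boundary = 79.15 mm. Overall, the cross-section is a single solid region. Total boundary length (outer) = 79.15 mm.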